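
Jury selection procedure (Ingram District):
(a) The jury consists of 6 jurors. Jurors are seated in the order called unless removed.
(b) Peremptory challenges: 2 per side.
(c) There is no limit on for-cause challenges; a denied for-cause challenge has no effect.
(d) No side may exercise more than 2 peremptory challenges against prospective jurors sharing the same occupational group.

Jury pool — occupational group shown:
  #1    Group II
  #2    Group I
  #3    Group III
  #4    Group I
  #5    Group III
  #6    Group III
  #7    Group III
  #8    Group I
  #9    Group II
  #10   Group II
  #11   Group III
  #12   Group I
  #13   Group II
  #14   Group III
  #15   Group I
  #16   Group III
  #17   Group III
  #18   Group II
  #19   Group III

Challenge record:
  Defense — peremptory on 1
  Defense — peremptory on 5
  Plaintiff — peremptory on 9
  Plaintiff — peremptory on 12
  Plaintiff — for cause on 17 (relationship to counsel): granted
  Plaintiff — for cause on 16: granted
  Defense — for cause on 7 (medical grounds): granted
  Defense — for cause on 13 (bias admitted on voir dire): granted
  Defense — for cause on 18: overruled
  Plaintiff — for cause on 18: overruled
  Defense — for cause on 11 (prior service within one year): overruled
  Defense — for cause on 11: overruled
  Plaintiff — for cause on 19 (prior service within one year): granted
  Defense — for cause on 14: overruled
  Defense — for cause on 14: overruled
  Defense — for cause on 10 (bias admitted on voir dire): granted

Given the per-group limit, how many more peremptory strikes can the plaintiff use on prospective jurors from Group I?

Plaintiff peremptories so far: #9, #12 — 2 of 2 used, 0 left overall.
Against Group I: #12 — 1 used; per-group cap 2 leaves 1.
Binding limit: min(0, 1) = 0.

0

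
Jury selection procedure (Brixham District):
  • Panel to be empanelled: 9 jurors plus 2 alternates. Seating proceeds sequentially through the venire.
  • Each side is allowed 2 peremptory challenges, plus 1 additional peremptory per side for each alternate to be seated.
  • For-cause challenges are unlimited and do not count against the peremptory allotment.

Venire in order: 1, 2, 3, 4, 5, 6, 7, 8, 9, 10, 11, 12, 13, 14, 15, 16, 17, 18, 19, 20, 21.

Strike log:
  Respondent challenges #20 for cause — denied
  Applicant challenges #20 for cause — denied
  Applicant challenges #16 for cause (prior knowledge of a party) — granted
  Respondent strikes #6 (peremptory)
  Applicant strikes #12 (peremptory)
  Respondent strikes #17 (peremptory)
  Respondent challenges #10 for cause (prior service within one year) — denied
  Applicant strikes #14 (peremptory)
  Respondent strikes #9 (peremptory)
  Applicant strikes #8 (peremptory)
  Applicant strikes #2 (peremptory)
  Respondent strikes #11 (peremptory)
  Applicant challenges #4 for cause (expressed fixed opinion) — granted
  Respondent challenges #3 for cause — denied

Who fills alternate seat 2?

21

Removed: #2, #4, #6, #8, #9, #11, #12, #14, #16, #17. (#3, #10, #20 stay — for-cause denied.)
Seating in order: seats 1–9 → #1, #3, #5, #7, #10, #13, #15, #18, #19; alternates → #20, #21.
So alternate 2 is #21.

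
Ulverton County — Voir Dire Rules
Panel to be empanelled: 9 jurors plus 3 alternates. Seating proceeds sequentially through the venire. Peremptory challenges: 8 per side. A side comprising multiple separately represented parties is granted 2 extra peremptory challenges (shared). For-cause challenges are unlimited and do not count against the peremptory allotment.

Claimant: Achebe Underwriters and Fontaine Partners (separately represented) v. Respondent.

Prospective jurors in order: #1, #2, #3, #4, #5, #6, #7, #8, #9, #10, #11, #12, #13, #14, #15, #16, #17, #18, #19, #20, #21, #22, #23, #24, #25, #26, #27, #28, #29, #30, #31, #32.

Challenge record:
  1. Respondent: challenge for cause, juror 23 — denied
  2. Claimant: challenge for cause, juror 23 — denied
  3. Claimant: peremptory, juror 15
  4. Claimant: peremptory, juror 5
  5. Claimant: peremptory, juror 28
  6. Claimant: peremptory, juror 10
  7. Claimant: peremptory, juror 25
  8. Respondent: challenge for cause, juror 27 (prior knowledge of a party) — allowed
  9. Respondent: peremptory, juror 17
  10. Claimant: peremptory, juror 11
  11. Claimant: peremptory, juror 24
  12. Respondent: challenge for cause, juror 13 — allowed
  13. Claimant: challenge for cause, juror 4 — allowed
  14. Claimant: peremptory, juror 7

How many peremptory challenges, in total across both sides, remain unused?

Claimant allotment: 8 base + 2 multi-party = 10. Respondent allotment: 8.
Claimant peremptories used: #15, #5, #28, #10, #25, #11, #24, #7 — 8 (for-cause on #23, #4 don't count).
Respondent peremptories used: #17 — 1 (for-cause on #23, #27, #13 don't count).
Remaining: (10 − 8) + (8 − 1) = 9.

9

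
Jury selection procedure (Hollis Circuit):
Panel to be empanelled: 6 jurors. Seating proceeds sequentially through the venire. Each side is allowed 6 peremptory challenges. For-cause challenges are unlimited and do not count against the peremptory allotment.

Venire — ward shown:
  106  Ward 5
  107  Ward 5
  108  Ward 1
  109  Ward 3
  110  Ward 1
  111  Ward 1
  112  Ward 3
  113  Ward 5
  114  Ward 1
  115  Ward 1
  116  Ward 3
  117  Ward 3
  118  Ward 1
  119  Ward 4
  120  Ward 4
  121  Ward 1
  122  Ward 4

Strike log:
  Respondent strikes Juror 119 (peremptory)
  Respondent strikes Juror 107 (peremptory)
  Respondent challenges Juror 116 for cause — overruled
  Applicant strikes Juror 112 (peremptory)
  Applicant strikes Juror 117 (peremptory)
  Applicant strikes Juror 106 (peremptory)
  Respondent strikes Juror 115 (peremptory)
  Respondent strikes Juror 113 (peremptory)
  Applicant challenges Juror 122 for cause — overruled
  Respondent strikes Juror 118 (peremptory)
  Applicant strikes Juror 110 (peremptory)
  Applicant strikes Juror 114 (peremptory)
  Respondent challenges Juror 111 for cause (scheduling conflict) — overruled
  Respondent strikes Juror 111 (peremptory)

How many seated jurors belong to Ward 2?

Removed: #106, #107, #110, #111, #112, #113, #114, #115, #117, #118, #119.
Seated jurors 1–6: #108, #109, #116, #120, #121, #122.
None of those are in Ward 2 → 0.

0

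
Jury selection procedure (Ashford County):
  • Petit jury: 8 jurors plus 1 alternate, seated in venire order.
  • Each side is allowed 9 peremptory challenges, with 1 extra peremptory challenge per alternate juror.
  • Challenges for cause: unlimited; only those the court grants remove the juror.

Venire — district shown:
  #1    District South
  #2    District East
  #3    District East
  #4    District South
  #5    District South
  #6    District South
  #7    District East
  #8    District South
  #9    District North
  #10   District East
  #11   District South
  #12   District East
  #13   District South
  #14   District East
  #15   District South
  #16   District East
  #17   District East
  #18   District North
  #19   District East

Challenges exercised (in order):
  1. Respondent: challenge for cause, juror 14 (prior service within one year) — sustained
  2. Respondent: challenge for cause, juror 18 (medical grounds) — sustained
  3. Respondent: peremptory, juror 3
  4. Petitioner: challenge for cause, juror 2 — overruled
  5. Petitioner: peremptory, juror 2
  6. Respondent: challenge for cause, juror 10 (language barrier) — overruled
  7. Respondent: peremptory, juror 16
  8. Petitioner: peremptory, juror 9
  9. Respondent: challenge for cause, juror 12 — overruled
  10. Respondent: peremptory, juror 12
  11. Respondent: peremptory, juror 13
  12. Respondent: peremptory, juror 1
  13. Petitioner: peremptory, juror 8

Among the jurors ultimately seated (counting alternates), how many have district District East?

4

Removed: #1, #2, #3, #8, #9, #12, #13, #14, #16, #18.
Seated (9 incl. alternates): #4, #5, #6, #7, #10, #11, #15, #17, #19.
Of those, in District East: #7, #10, #17, #19 → 4.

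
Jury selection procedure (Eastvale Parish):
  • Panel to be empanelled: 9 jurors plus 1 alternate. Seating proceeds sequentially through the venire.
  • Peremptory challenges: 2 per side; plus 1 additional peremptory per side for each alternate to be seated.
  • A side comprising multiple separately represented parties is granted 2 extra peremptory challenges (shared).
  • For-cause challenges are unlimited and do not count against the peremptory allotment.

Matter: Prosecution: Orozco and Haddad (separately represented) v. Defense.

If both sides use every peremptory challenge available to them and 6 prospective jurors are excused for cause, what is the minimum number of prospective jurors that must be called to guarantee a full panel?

Seats to fill: 9 + 1 alternates = 10.
Peremptories — Prosecution: 2 + 1×1 + 2 = 5; Defense: 2 + 1×1 = 3; total 8.
For-cause removals: 6.
Minimum venire: 10 + 8 + 6 = 24.

24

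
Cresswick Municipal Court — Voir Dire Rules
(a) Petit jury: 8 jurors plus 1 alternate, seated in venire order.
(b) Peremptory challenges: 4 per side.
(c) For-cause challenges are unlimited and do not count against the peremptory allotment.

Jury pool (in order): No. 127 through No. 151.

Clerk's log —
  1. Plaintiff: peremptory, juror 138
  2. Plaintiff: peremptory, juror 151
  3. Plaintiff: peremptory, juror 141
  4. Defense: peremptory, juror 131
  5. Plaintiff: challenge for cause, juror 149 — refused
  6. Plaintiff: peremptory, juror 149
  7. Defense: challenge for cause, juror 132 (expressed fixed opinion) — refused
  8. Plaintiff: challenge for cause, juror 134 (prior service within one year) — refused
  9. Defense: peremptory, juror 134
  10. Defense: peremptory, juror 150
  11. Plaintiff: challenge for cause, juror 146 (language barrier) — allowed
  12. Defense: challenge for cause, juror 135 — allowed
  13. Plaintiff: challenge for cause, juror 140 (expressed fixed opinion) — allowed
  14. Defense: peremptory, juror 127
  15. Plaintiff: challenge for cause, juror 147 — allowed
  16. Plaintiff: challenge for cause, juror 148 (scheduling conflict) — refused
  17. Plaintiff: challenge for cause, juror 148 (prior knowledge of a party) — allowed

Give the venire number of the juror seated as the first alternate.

Removed: #127, #131, #134, #135, #138, #140, #141, #146, #147, #148, #149, #150, #151. (#132 stays — for-cause denied.)
Filling seats in venire order through position 9: #128, #129, #130, #132, #133, #136, #137, #139, #142.
So alternate 1 is #142.

142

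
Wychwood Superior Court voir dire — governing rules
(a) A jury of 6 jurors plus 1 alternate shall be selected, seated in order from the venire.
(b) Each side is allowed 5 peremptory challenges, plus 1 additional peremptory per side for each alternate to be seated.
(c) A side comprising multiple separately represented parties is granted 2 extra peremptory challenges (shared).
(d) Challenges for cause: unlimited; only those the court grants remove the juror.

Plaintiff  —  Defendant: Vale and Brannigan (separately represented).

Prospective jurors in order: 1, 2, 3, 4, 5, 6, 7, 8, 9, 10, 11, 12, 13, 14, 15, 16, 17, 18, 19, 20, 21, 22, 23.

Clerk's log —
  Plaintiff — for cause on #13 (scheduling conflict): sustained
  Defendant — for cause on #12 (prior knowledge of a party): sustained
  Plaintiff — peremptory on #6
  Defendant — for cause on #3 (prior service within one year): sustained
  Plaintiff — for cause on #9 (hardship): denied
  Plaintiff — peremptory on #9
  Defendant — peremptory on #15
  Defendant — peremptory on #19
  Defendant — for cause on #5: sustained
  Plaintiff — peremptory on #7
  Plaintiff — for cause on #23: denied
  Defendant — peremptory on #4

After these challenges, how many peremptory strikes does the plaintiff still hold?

3

Plaintiff allotment: 5 base + 1 × 1 alternate = 6.
Plaintiff peremptories used: #6, #9, #7 — 3 (for-cause on #13, #9, #23 don't count).
Remaining: 6 − 3 = 3.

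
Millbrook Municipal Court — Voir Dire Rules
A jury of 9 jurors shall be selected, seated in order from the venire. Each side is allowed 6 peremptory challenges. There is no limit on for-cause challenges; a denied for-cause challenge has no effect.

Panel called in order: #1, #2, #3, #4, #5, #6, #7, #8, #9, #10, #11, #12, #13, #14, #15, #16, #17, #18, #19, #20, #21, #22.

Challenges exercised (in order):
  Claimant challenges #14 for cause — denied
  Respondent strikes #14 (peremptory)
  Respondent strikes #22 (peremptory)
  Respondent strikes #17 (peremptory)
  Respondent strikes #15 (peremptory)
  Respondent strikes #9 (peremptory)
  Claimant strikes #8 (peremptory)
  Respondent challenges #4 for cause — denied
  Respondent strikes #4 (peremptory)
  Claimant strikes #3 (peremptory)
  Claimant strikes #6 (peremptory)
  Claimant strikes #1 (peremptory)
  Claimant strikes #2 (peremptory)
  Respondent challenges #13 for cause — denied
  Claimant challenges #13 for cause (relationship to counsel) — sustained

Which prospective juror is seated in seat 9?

Removed: #1, #2, #3, #4, #6, #8, #9, #13, #14, #15, #17, #22.
Seating in order: seats 1–9 → #5, #7, #10, #11, #12, #16, #18, #19, #20.
So seat 9 is #20.

20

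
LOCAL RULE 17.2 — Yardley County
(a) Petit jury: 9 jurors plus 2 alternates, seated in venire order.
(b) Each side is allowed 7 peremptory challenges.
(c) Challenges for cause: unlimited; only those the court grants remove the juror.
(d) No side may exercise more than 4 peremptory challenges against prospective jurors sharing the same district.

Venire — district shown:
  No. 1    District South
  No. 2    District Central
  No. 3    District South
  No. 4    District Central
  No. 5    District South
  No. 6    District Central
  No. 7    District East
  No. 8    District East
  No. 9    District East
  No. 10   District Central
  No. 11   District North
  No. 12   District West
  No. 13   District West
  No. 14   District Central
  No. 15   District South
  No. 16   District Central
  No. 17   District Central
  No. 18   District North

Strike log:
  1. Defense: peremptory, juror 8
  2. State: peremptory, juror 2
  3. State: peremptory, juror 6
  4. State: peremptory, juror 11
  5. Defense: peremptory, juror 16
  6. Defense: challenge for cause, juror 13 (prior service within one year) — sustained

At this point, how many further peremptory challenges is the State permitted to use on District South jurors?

State peremptories so far: #2, #6, #11 — 3 of 7 used, 4 left overall.
Against District South: none yet — per-district cap 4 leaves 4.
Binding limit: min(4, 4) = 4.

4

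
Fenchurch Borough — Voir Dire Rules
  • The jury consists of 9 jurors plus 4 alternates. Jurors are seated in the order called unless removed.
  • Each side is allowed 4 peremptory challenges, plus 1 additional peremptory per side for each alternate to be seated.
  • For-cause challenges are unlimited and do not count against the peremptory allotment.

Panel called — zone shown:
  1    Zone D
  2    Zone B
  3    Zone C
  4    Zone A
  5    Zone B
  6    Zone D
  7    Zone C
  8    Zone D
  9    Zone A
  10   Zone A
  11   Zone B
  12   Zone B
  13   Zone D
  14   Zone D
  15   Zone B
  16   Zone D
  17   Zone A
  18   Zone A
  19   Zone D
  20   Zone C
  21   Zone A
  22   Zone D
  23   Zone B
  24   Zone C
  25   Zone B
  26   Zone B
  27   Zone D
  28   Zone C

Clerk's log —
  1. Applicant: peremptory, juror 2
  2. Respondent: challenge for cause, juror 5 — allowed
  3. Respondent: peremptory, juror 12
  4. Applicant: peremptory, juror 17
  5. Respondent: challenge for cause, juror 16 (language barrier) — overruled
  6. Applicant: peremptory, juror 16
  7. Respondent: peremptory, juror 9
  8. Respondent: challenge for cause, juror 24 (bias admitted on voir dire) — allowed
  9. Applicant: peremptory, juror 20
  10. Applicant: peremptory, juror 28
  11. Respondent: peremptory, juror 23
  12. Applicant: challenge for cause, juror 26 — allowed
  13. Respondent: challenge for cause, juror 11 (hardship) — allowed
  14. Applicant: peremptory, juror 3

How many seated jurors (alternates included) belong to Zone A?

4

Removed: #2, #3, #5, #9, #11, #12, #16, #17, #20, #23, #24, #26, #28.
Seated (13 incl. alternates): #1, #4, #6, #7, #8, #10, #13, #14, #15, #18, #19, #21, #22.
Of those, in Zone A: #4, #10, #18, #21 → 4.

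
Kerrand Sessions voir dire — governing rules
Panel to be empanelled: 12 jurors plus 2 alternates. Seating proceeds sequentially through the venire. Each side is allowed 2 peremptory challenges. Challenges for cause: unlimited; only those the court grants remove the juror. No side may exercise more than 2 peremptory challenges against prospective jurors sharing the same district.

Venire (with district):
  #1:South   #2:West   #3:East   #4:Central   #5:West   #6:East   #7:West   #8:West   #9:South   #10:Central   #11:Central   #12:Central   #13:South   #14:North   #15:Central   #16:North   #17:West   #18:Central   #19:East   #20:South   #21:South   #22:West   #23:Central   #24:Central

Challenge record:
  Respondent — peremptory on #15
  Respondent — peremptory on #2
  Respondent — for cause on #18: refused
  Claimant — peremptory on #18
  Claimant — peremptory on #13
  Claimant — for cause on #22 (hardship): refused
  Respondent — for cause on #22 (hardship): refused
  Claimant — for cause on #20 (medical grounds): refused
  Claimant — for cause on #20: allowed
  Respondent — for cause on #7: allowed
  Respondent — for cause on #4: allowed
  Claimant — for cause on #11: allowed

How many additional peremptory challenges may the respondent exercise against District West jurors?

Respondent peremptories so far: #15, #2 — 2 of 2 used, 0 left overall.
Against District West: #2 — 1 used; per-district cap 2 leaves 1.
Binding limit: min(0, 1) = 0.

0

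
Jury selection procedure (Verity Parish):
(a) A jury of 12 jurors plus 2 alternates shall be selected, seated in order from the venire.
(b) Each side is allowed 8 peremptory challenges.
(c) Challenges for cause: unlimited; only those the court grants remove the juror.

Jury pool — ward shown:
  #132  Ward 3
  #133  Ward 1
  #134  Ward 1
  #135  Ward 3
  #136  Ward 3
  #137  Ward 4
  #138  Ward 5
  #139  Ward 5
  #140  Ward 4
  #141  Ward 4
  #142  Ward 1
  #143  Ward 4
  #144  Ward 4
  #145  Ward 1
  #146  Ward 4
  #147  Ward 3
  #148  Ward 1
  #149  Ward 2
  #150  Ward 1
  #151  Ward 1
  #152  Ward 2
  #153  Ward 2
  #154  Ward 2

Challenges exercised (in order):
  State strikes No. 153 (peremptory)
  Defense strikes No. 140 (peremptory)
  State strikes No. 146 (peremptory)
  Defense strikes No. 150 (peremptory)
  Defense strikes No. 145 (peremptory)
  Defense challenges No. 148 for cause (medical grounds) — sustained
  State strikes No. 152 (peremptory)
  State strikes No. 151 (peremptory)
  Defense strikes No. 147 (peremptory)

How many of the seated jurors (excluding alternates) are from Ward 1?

Removed: #140, #145, #146, #147, #148, #150, #151, #152, #153.
Seated jurors 1–12: #132, #133, #134, #135, #136, #137, #138, #139, #141, #142, #143, #144 (alternates #149, #154 not counted).
Of those, in Ward 1: #133, #134, #142 → 3.

3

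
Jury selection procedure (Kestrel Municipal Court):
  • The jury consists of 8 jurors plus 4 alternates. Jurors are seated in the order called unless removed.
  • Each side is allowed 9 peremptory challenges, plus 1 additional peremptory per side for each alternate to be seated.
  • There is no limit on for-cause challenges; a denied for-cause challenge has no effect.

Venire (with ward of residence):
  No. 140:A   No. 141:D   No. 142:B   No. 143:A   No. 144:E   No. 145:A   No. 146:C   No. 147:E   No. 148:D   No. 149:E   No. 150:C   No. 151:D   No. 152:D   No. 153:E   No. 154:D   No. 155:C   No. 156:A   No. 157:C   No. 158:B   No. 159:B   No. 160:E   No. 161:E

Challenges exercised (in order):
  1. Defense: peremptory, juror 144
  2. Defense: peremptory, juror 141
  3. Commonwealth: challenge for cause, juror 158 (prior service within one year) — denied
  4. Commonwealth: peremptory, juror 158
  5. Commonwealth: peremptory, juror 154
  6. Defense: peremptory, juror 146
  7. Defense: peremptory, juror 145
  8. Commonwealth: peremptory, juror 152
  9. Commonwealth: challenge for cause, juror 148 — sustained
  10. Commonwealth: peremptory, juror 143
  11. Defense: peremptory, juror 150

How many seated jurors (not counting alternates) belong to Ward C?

Removed: #141, #143, #144, #145, #146, #148, #150, #152, #154, #158.
Seated jurors 1–8: #140, #142, #147, #149, #151, #153, #155, #156 (alternates #157, #159, #160, #161 not counted).
Of those, in Ward C: #155 → 1.

1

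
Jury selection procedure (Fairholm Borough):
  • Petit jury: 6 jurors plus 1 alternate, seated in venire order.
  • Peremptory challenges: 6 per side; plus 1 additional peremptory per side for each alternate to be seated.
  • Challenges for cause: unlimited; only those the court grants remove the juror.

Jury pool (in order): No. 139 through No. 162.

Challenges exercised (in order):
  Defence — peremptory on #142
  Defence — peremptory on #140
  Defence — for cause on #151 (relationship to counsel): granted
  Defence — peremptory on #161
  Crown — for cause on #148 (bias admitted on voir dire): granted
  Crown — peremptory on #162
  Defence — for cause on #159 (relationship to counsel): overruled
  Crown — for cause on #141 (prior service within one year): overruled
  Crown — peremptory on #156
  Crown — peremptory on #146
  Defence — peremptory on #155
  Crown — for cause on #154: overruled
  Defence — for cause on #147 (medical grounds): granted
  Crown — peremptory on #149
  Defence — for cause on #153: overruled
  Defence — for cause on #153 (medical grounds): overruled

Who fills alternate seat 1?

152

Removed: #140, #142, #146, #147, #148, #149, #151, #155, #156, #161, #162. (#141, #153, #154, #159 stay — for-cause denied.)
Filling seats in venire order through position 7: #139, #141, #143, #144, #145, #150, #152.
So alternate 1 is #152.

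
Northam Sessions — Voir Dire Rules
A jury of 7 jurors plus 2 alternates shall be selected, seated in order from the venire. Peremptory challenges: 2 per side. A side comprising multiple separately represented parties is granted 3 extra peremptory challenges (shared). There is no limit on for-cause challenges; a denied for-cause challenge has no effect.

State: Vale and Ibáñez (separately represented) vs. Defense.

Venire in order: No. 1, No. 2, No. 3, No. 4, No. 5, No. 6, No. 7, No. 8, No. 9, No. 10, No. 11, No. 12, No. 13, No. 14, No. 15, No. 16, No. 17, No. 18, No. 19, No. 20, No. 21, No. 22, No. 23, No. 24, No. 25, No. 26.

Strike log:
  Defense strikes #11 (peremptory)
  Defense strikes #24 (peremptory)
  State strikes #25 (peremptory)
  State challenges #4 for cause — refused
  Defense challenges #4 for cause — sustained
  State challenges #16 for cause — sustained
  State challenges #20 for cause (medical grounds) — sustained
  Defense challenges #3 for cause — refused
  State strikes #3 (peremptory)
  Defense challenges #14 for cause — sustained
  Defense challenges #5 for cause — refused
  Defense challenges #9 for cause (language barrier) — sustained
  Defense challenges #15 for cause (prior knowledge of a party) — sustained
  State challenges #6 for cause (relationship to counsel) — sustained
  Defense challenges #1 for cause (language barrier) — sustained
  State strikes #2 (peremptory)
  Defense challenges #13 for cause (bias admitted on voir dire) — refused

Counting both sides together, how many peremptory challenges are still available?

State allotment: 2 base + 3 multi-party = 5. Defense allotment: 2.
State peremptories used: #25, #3, #2 — 3 (for-cause on #4, #16, #20, #6 don't count).
Defense peremptories used: #11, #24 — 2 (for-cause on #4, #3, #14, #5, #9, #15, #1, #13 don't count).
Remaining: (5 − 3) + (2 − 2) = 2.

2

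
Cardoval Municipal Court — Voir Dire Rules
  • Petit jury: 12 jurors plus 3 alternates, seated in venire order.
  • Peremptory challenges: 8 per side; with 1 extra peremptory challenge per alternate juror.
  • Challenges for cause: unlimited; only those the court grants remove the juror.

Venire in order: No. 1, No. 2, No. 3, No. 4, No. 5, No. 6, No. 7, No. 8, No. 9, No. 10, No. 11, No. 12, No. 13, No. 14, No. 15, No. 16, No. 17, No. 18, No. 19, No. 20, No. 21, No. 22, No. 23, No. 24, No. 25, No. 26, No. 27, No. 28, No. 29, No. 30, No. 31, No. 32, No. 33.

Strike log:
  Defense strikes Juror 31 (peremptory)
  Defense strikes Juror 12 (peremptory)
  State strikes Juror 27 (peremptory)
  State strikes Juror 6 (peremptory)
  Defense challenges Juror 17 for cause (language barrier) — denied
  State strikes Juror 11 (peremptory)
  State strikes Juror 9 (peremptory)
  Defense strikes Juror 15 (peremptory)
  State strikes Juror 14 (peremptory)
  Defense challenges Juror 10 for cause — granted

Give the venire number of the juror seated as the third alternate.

Removed: #6, #9, #10, #11, #12, #14, #15, #27, #31. (#17 stays — for-cause denied.)
Seating in order: seats 1–12 → #1, #2, #3, #4, #5, #7, #8, #13, #16, #17, #18, #19; alternates → #20, #21, #22.
So alternate 3 is #22.

22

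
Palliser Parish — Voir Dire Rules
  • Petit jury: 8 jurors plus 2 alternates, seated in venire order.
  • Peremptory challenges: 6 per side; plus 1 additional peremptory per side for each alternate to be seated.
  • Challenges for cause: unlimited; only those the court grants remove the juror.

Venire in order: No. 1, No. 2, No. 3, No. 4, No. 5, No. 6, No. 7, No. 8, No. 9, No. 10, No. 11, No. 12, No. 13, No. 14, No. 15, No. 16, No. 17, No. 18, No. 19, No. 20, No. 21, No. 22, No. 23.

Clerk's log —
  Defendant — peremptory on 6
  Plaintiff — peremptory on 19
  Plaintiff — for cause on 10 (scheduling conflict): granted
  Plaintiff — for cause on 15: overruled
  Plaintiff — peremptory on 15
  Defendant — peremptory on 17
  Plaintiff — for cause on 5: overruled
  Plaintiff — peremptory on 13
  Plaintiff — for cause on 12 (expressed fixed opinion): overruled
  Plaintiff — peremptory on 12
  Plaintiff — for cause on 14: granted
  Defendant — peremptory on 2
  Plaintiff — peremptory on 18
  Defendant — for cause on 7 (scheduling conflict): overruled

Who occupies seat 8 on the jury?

Removed: #2, #6, #10, #12, #13, #14, #15, #17, #18, #19. (#5, #7 stay — for-cause denied.)
Seating in order: seats 1–8 → #1, #3, #4, #5, #7, #8, #9, #11; alternates → #16, #20.
So seat 8 is #11.

11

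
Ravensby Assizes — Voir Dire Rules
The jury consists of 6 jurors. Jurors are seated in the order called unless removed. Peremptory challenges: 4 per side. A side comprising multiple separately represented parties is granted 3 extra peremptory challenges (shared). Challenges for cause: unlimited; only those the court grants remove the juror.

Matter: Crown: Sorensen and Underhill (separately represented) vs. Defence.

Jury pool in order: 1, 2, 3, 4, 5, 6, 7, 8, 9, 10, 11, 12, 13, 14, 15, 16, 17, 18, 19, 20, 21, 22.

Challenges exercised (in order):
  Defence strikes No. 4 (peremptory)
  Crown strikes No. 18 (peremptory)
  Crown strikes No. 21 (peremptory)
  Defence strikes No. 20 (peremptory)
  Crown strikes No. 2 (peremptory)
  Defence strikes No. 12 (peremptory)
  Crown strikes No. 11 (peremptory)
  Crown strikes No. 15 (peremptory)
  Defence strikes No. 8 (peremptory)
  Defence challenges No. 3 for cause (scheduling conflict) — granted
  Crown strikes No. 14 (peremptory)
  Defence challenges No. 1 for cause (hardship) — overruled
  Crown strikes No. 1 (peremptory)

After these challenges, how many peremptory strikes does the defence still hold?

0

Defence allotment: 4.
Defence peremptories used: #4, #20, #12, #8 — 4 (for-cause on #3, #1 don't count).
Remaining: 4 − 4 = 0.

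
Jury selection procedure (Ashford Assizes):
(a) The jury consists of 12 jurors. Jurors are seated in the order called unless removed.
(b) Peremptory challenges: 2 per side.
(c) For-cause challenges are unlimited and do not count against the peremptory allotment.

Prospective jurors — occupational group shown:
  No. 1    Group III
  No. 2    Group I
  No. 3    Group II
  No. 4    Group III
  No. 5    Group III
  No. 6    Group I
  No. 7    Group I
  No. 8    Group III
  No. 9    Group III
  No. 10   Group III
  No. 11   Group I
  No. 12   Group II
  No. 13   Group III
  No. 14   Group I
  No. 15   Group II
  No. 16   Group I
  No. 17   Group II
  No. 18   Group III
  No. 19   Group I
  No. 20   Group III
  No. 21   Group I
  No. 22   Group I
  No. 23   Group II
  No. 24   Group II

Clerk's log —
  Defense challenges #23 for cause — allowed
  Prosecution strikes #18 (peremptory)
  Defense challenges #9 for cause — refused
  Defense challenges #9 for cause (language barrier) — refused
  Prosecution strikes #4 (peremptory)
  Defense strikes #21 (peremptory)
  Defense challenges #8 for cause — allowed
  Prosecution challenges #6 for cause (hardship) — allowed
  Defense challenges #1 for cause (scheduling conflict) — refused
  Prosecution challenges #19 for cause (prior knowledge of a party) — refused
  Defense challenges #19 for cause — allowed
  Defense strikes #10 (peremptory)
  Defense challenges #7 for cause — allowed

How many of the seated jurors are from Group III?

Removed: #4, #6, #7, #8, #10, #18, #19, #21, #23.
Seated jurors 1–12: #1, #2, #3, #5, #9, #11, #12, #13, #14, #15, #16, #17.
Of those, in Group III: #1, #5, #9, #13 → 4.

4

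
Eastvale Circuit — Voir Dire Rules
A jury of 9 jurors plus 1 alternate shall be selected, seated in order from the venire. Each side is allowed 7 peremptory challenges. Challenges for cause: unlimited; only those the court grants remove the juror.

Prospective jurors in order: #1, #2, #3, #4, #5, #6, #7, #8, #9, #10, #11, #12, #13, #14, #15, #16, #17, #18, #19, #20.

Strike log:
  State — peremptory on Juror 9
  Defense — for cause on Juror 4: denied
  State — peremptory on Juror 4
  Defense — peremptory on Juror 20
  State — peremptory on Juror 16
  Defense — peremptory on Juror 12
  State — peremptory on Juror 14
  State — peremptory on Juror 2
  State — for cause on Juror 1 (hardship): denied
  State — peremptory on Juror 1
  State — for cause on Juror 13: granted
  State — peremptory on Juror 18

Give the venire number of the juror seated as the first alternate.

19

Removed: #1, #2, #4, #9, #12, #13, #14, #16, #18, #20.
Seating in order: seats 1–9 → #3, #5, #6, #7, #8, #10, #11, #15, #17; alternates → #19.
So alternate 1 is #19.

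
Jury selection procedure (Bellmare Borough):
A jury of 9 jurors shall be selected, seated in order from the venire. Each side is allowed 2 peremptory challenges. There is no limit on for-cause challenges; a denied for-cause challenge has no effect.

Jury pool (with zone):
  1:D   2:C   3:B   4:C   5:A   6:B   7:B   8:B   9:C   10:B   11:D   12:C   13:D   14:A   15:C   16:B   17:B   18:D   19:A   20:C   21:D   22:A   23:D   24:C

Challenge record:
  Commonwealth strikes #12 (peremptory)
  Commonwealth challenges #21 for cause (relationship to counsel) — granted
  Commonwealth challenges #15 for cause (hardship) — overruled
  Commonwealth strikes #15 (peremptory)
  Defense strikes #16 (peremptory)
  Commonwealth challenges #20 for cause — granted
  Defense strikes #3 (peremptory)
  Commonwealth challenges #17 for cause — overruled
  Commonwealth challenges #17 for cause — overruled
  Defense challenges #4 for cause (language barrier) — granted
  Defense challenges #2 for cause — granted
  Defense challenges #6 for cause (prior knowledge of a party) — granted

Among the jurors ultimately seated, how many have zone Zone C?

1

Removed: #2, #3, #4, #6, #12, #15, #16, #20, #21.
Seated jurors 1–9: #1, #5, #7, #8, #9, #10, #11, #13, #14.
Of those, in Zone C: #9 → 1.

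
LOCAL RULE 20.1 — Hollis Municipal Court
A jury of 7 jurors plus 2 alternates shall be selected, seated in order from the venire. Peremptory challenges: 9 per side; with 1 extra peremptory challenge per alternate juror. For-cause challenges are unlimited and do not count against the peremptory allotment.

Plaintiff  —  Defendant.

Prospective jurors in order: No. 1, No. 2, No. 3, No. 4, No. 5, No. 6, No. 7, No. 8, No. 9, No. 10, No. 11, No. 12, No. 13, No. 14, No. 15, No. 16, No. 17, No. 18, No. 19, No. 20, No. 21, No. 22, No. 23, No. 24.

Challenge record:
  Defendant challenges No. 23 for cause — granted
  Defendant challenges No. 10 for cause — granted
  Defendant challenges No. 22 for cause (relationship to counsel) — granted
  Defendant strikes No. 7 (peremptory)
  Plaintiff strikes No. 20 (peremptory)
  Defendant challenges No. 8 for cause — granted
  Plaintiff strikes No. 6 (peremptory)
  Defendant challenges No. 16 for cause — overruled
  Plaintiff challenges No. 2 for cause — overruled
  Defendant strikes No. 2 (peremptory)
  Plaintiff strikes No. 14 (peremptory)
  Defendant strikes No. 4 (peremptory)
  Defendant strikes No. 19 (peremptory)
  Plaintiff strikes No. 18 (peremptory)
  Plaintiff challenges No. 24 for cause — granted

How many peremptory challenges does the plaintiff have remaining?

Plaintiff allotment: 9 base + 1 × 2 alternates = 11.
Plaintiff peremptories used: #20, #6, #14, #18 — 4 (for-cause on #2, #24 don't count).
Remaining: 11 − 4 = 7.

7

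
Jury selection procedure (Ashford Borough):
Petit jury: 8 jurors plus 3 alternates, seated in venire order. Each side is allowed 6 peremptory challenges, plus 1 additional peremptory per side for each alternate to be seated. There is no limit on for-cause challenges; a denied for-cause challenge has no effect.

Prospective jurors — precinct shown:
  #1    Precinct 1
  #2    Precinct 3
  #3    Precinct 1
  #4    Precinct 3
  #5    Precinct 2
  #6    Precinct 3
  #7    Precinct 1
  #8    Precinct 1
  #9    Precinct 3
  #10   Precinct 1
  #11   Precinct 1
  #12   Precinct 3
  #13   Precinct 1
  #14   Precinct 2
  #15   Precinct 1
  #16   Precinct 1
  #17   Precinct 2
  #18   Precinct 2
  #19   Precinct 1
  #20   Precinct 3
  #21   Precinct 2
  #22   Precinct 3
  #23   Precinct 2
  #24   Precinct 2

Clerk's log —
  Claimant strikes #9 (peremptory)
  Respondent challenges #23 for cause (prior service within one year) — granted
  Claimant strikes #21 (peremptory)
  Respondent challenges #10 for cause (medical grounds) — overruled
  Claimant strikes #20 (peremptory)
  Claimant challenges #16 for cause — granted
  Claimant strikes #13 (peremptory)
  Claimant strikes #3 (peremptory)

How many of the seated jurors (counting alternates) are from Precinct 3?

4

Removed: #3, #9, #13, #16, #20, #21, #23.
Seated (11 incl. alternates): #1, #2, #4, #5, #6, #7, #8, #10, #11, #12, #14.
Of those, in Precinct 3: #2, #4, #6, #12 → 4.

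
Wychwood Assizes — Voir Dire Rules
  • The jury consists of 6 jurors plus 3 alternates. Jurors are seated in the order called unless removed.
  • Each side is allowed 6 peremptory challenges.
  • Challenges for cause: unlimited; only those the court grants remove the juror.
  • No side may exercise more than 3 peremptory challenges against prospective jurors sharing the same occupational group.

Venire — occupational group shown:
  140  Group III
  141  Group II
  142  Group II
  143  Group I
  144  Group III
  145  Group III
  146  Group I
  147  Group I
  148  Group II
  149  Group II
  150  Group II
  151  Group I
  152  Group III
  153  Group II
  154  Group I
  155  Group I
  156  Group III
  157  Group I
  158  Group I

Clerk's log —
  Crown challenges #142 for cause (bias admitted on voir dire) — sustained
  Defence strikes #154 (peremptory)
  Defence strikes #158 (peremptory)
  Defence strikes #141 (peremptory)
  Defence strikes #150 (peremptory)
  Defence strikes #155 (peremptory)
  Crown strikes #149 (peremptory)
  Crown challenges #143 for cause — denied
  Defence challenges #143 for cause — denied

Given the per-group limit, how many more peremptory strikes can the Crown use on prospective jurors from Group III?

3

Crown peremptories so far: #149 — 1 of 6 used, 5 left overall.
Against Group III: none yet — per-group cap 3 leaves 3.
Binding limit: min(5, 3) = 3.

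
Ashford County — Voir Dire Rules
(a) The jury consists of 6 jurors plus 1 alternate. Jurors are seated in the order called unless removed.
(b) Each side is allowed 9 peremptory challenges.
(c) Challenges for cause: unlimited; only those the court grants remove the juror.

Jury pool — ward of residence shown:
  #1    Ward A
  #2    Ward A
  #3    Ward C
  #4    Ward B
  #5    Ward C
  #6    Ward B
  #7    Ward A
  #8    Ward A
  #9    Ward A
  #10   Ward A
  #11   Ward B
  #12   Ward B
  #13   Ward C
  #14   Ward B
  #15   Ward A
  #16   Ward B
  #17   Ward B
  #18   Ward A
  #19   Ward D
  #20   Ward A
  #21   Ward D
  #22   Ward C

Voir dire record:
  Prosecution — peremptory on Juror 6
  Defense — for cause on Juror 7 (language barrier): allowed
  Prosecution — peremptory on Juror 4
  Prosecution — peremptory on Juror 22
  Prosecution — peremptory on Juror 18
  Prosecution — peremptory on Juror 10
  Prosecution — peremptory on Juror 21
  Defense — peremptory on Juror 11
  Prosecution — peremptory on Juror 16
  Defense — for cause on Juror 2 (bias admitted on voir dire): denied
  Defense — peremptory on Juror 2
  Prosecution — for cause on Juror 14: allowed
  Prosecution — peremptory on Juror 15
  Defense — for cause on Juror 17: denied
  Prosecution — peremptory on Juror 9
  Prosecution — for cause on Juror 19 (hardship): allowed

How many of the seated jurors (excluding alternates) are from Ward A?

Removed: #2, #4, #6, #7, #9, #10, #11, #14, #15, #16, #18, #19, #21, #22.
Seated jurors 1–6: #1, #3, #5, #8, #12, #13 (alternates #17 not counted).
Of those, in Ward A: #1, #8 → 2.

2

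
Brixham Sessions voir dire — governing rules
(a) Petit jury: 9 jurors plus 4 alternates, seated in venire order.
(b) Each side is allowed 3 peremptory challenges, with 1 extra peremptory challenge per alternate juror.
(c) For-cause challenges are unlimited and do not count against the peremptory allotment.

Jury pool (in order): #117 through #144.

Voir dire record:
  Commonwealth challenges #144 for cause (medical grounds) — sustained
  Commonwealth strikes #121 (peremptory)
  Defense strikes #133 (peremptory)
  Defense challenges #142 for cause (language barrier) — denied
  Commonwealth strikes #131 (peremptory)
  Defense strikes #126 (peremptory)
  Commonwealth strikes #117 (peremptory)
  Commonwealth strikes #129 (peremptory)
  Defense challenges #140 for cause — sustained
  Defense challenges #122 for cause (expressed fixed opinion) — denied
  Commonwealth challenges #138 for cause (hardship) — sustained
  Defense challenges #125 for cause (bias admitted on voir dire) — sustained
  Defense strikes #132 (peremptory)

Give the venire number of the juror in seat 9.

Removed: #117, #121, #125, #126, #129, #131, #132, #133, #138, #140, #144. (#122, #142 stay — for-cause denied.)
Seating in order: seats 1–9 → #118, #119, #120, #122, #123, #124, #127, #128, #130; alternates → #134, #135, #136, #137.
So seat 9 is #130.

130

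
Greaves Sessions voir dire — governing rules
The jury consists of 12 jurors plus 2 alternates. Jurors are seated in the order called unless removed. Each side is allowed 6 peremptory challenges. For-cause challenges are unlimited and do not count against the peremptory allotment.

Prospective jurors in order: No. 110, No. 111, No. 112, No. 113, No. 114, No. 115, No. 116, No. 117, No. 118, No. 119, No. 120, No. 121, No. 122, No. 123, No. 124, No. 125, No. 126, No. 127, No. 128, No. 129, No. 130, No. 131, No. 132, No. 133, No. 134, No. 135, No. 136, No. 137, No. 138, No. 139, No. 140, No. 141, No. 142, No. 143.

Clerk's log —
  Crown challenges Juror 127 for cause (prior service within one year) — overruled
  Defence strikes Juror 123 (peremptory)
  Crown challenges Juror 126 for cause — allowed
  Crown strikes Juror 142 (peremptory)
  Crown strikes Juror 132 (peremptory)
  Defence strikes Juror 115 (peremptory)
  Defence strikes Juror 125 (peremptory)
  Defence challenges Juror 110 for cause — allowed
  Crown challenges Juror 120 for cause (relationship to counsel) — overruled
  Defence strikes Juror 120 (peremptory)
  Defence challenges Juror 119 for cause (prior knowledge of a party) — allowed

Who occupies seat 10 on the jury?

124

Removed: #110, #115, #119, #120, #123, #125, #126, #132, #142. (#127 stays — for-cause denied.)
Seating in order: seats 1–12 → #111, #112, #113, #114, #116, #117, #118, #121, #122, #124, #127, #128; alternates → #129, #130.
So seat 10 is #124.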